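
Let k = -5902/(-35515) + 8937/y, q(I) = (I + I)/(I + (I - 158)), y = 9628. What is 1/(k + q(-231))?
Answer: 10600091020/19499659843 ≈ 0.54360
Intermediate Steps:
q(I) = 2*I/(-158 + 2*I) (q(I) = (2*I)/(I + (-158 + I)) = (2*I)/(-158 + 2*I) = 2*I/(-158 + 2*I))
k = 374222011/341938420 (k = -5902/(-35515) + 8937/9628 = -5902*(-1/35515) + 8937*(1/9628) = 5902/35515 + 8937/9628 = 374222011/341938420 ≈ 1.0944)
1/(k + q(-231)) = 1/(374222011/341938420 - 231/(-79 - 231)) = 1/(374222011/341938420 - 231/(-310)) = 1/(374222011/341938420 - 231*(-1/310)) = 1/(374222011/341938420 + 231/310) = 1/(19499659843/10600091020) = 10600091020/19499659843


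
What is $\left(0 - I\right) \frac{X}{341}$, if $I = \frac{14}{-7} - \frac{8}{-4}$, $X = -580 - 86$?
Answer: $0$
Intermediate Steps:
$X = -666$
$I = 0$ ($I = 14 \left(- \frac{1}{7}\right) - -2 = -2 + 2 = 0$)
$\left(0 - I\right) \frac{X}{341} = \left(0 - 0\right) \left(- \frac{666}{341}\right) = \left(0 + 0\right) \left(\left(-666\right) \frac{1}{341}\right) = 0 \left(- \frac{666}{341}\right) = 0$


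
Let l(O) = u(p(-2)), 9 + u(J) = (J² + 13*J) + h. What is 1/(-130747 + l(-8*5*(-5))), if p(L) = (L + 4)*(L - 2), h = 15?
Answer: -1/130781 ≈ -7.6464e-6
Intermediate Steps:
p(L) = (-2 + L)*(4 + L) (p(L) = (4 + L)*(-2 + L) = (-2 + L)*(4 + L))
u(J) = 6 + J² + 13*J (u(J) = -9 + ((J² + 13*J) + 15) = -9 + (15 + J² + 13*J) = 6 + J² + 13*J)
l(O) = -34 (l(O) = 6 + (-8 + (-2)² + 2*(-2))² + 13*(-8 + (-2)² + 2*(-2)) = 6 + (-8 + 4 - 4)² + 13*(-8 + 4 - 4) = 6 + (-8)² + 13*(-8) = 6 + 64 - 104 = -34)
1/(-130747 + l(-8*5*(-5))) = 1/(-130747 - 34) = 1/(-130781) = -1/130781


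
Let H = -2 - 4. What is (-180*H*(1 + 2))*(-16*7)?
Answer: -362880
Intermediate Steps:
H = -6
(-180*H*(1 + 2))*(-16*7) = (-(-1080)*(1 + 2))*(-16*7) = -(-1080)*3*(-112) = -180*(-18)*(-112) = 3240*(-112) = -362880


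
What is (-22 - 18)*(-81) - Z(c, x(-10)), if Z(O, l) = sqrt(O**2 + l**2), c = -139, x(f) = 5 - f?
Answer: 3240 - sqrt(19546) ≈ 3100.2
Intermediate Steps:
(-22 - 18)*(-81) - Z(c, x(-10)) = (-22 - 18)*(-81) - sqrt((-139)**2 + (5 - 1*(-10))**2) = -40*(-81) - sqrt(19321 + (5 + 10)**2) = 3240 - sqrt(19321 + 15**2) = 3240 - sqrt(19321 + 225) = 3240 - sqrt(19546)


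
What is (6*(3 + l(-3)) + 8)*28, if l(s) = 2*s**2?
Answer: 3752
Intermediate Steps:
(6*(3 + l(-3)) + 8)*28 = (6*(3 + 2*(-3)**2) + 8)*28 = (6*(3 + 2*9) + 8)*28 = (6*(3 + 18) + 8)*28 = (6*21 + 8)*28 = (126 + 8)*28 = 134*28 = 3752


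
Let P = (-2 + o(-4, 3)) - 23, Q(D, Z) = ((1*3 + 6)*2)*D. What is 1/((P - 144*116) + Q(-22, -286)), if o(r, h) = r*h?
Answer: -1/17137 ≈ -5.8353e-5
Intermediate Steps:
Q(D, Z) = 18*D (Q(D, Z) = ((3 + 6)*2)*D = (9*2)*D = 18*D)
o(r, h) = h*r
P = -37 (P = (-2 + 3*(-4)) - 23 = (-2 - 12) - 23 = -14 - 23 = -37)
1/((P - 144*116) + Q(-22, -286)) = 1/((-37 - 144*116) + 18*(-22)) = 1/((-37 - 16704) - 396) = 1/(-16741 - 396) = 1/(-17137) = -1/17137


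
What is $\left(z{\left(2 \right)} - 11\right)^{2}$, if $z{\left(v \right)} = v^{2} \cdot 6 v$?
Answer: $1369$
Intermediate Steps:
$z{\left(v \right)} = 6 v^{3}$ ($z{\left(v \right)} = 6 v^{2} v = 6 v^{3}$)
$\left(z{\left(2 \right)} - 11\right)^{2} = \left(6 \cdot 2^{3} - 11\right)^{2} = \left(6 \cdot 8 - 11\right)^{2} = \left(48 - 11\right)^{2} = 37^{2} = 1369$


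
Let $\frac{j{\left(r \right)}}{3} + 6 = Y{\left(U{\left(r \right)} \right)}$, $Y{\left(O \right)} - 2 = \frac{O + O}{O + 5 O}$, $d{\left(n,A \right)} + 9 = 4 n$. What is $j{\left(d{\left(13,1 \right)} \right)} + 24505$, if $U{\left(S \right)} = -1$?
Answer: $24494$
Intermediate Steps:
$d{\left(n,A \right)} = -9 + 4 n$
$Y{\left(O \right)} = \frac{7}{3}$ ($Y{\left(O \right)} = 2 + \frac{O + O}{O + 5 O} = 2 + \frac{2 O}{6 O} = 2 + 2 O \frac{1}{6 O} = 2 + \frac{1}{3} = \frac{7}{3}$)
$j{\left(r \right)} = -11$ ($j{\left(r \right)} = -18 + 3 \cdot \frac{7}{3} = -18 + 7 = -11$)
$j{\left(d{\left(13,1 \right)} \right)} + 24505 = -11 + 24505 = 24494$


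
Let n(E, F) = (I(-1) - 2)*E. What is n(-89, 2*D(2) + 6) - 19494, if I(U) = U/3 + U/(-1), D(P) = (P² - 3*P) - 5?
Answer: -58126/3 ≈ -19375.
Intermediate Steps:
D(P) = -5 + P² - 3*P
I(U) = -2*U/3 (I(U) = U*(⅓) + U*(-1) = U/3 - U = -2*U/3)
n(E, F) = -4*E/3 (n(E, F) = (-⅔*(-1) - 2)*E = (⅔ - 2)*E = -4*E/3)
n(-89, 2*D(2) + 6) - 19494 = -4/3*(-89) - 19494 = 356/3 - 19494 = -58126/3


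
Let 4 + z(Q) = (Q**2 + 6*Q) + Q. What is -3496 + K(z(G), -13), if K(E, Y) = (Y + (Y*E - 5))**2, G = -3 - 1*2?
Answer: 23400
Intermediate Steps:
G = -5 (G = -3 - 2 = -5)
z(Q) = -4 + Q**2 + 7*Q (z(Q) = -4 + ((Q**2 + 6*Q) + Q) = -4 + (Q**2 + 7*Q) = -4 + Q**2 + 7*Q)
K(E, Y) = (-5 + Y + E*Y)**2 (K(E, Y) = (Y + (E*Y - 5))**2 = (Y + (-5 + E*Y))**2 = (-5 + Y + E*Y)**2)
-3496 + K(z(G), -13) = -3496 + (-5 - 13 + (-4 + (-5)**2 + 7*(-5))*(-13))**2 = -3496 + (-5 - 13 + (-4 + 25 - 35)*(-13))**2 = -3496 + (-5 - 13 - 14*(-13))**2 = -3496 + (-5 - 13 + 182)**2 = -3496 + 164**2 = -3496 + 26896 = 23400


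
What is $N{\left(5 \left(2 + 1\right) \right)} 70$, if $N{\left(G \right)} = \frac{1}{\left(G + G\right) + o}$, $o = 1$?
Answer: $\frac{70}{31} \approx 2.2581$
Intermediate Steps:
$N{\left(G \right)} = \frac{1}{1 + 2 G}$ ($N{\left(G \right)} = \frac{1}{\left(G + G\right) + 1} = \frac{1}{2 G + 1} = \frac{1}{1 + 2 G}$)
$N{\left(5 \left(2 + 1\right) \right)} 70 = \frac{1}{1 + 2 \cdot 5 \left(2 + 1\right)} 70 = \frac{1}{1 + 2 \cdot 5 \cdot 3} \cdot 70 = \frac{1}{1 + 2 \cdot 15} \cdot 70 = \frac{1}{1 + 30} \cdot 70 = \frac{1}{31} \cdot 70 = \frac{70}{31}$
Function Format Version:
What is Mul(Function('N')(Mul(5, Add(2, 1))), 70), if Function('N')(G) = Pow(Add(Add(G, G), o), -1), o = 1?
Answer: Rational(70, 31) ≈ 2.2581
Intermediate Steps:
Function('N')(G) = Pow(Add(1, Mul(2, G)), -1) (Function('N')(G) = Pow(Add(Add(G, G), 1), -1) = Pow(Add(Mul(2, G), 1), -1) = Pow(Add(1, Mul(2, G)), -1))
Mul(Function('N')(Mul(5, Add(2, 1))), 70) = Mul(Pow(Add(1, Mul(2, Mul(5, Add(2, 1)))), -1), 70) = Mul(Pow(Add(1, Mul(2, Mul(5, 3))), -1), 70) = Mul(Pow(Add(1, Mul(2, 15)), -1), 70) = Mul(Pow(Add(1, 30), -1), 70) = Mul(Pow(31, -1), 70) = Mul(Rational(1, 31), 70) = Rational(70, 31)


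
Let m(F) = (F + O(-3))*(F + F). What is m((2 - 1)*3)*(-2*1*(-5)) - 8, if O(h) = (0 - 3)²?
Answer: 712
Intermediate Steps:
O(h) = 9 (O(h) = (-3)² = 9)
m(F) = 2*F*(9 + F) (m(F) = (F + 9)*(F + F) = (9 + F)*(2*F) = 2*F*(9 + F))
m((2 - 1)*3)*(-2*1*(-5)) - 8 = (2*((2 - 1)*3)*(9 + (2 - 1)*3))*(-2*1*(-5)) - 8 = (2*(1*3)*(9 + 1*3))*(-2*(-5)) - 8 = (2*3*(9 + 3))*10 - 8 = (2*3*12)*10 - 8 = 72*10 - 8 = 720 - 8 = 712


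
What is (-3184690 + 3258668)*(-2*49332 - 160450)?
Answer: -19168735492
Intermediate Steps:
(-3184690 + 3258668)*(-2*49332 - 160450) = 73978*(-98664 - 160450) = 73978*(-259114) = -19168735492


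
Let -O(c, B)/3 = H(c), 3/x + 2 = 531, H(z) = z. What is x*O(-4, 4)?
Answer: 36/529 ≈ 0.068053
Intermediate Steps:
x = 3/529 (x = 3/(-2 + 531) = 3/529 ≈ 0.0056711)
O(c, B) = -3*c
x*O(-4, 4) = 3*(-3*(-4))/529 = (3/529)*12 = 36/529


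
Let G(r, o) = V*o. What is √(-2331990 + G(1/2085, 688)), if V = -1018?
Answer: I*√3032374 ≈ 1741.4*I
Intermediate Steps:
G(r, o) = -1018*o
√(-2331990 + G(1/2085, 688)) = √(-2331990 - 1018*688) = √(-2331990 - 700384) = √(-3032374) = I*√3032374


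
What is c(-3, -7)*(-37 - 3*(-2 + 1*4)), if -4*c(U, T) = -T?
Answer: 301/4 ≈ 75.250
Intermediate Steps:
c(U, T) = T/4 (c(U, T) = -(-1)*T/4 = T/4)
c(-3, -7)*(-37 - 3*(-2 + 1*4)) = ((¼)*(-7))*(-37 - 3*(-2 + 1*4)) = -7*(-37 - 3*(-2 + 4))/4 = -7*(-37 - 3*2)/4 = -7*(-37 - 6)/4 = -7/4*(-43) = 301/4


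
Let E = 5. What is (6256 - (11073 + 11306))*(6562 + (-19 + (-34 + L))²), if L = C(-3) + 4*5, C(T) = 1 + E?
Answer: -117552793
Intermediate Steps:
C(T) = 6 (C(T) = 1 + 5 = 6)
L = 26 (L = 6 + 4*5 = 6 + 20 = 26)
(6256 - (11073 + 11306))*(6562 + (-19 + (-34 + L))²) = (6256 - (11073 + 11306))*(6562 + (-19 + (-34 + 26))²) = (6256 - 1*22379)*(6562 + (-19 - 8)²) = (6256 - 22379)*(6562 + (-27)²) = -16123*(6562 + 729) = -16123*7291 = -117552793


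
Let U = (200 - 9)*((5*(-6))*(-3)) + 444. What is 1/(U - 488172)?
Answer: -1/470538 ≈ -2.1252e-6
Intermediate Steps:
U = 17634 (U = 191*(-30*(-3)) + 444 = 191*90 + 444 = 17190 + 444 = 17634)
1/(U - 488172) = 1/(17634 - 488172) = 1/(-470538) = -1/470538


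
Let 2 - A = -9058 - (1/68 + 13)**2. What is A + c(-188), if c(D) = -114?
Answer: 42149529/4624 ≈ 9115.4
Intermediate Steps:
A = 42676665/4624 (A = 2 - (-9058 - (1/68 + 13)**2) = 2 - (-9058 - (885/68)**2) = 2 - (-9058 - 1*783225/4624) = 2 - (-9058 - 783225/4624) = 2 - 1*(-42667417/4624) = 2 + 42667417/4624 = 42676665/4624 ≈ 9229.4)
A + c(-188) = 42676665/4624 - 114 = 42149529/4624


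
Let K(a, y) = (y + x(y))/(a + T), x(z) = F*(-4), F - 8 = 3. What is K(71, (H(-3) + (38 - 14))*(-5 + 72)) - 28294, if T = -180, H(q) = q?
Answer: -3085409/109 ≈ -28307.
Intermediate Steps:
F = 11 (F = 8 + 3 = 11)
x(z) = -44 (x(z) = 11*(-4) = -44)
K(a, y) = (-44 + y)/(-180 + a) (K(a, y) = (y - 44)/(a - 180) = (-44 + y)/(-180 + a))
K(71, (H(-3) + (38 - 14))*(-5 + 72)) - 28294 = (-44 + (-3 + (38 - 14))*(-5 + 72))/(-180 + 71) - 28294 = (-44 + (-3 + 24)*67)/(-109) - 28294 = -(-44 + 21*67)/109 - 28294 = -(-44 + 1407)/109 - 28294 = -1/109*1363 - 28294 = -1363/109 - 28294 = -3085409/109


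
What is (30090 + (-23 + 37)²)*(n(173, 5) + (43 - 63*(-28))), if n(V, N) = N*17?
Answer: 57301112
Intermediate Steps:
n(V, N) = 17*N
(30090 + (-23 + 37)²)*(n(173, 5) + (43 - 63*(-28))) = (30090 + (-23 + 37)²)*(17*5 + (43 - 63*(-28))) = (30090 + 14²)*(85 + (43 + 1764)) = (30090 + 196)*(85 + 1807) = 30286*1892 = 57301112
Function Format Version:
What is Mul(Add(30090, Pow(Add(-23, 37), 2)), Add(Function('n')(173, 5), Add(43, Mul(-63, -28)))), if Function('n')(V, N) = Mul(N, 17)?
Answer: 57301112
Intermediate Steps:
Function('n')(V, N) = Mul(17, N)
Mul(Add(30090, Pow(Add(-23, 37), 2)), Add(Function('n')(173, 5), Add(43, Mul(-63, -28)))) = Mul(Add(30090, Pow(Add(-23, 37), 2)), Add(Mul(17, 5), Add(43, Mul(-63, -28)))) = Mul(Add(30090, Pow(14, 2)), Add(85, Add(43, 1764))) = Mul(Add(30090, 196), Add(85, 1807)) = Mul(30286, 1892) = 57301112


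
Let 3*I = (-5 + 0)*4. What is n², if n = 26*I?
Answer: 270400/9 ≈ 30044.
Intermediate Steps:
I = -20/3 (I = ((-5 + 0)*4)/3 = (-5*4)/3 = (⅓)*(-20) = -20/3 ≈ -6.6667)
n = -520/3 (n = 26*(-20/3) = -520/3 ≈ -173.33)
n² = (-520/3)² = 270400/9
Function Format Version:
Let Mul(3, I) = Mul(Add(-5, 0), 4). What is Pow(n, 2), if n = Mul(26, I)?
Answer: Rational(270400, 9) ≈ 30044.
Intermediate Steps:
I = Rational(-20, 3) (I = Mul(Rational(1, 3), Mul(Add(-5, 0), 4)) = Mul(Rational(1, 3), Mul(-5, 4)) = Mul(Rational(1, 3), -20) = Rational(-20, 3) ≈ -6.6667)
n = Rational(-520, 3) (n = Mul(26, Rational(-20, 3)) = Rational(-520, 3) ≈ -173.33)
Pow(n, 2) = Pow(Rational(-520, 3), 2) = Rational(270400, 9)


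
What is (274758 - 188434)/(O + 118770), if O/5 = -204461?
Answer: -86324/903535 ≈ -0.095540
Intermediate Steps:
O = -1022305 (O = 5*(-204461) = -1022305)
(274758 - 188434)/(O + 118770) = (274758 - 188434)/(-1022305 + 118770) = 86324/(-903535) = 86324*(-1/903535) = -86324/903535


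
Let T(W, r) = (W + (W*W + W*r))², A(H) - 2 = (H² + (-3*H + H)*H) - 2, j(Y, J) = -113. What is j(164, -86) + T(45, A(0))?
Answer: 4284787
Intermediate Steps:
A(H) = -H² (A(H) = 2 + ((H² + (-3*H + H)*H) - 2) = 2 + ((H² + (-2*H)*H) - 2) = 2 + ((H² - 2*H²) - 2) = 2 + (-H² - 2) = 2 + (-2 - H²) = -H²)
T(W, r) = (W + W² + W*r)² (T(W, r) = (W + (W² + W*r))² = (W + W² + W*r)²)
j(164, -86) + T(45, A(0)) = -113 + 45²*(1 + 45 - 1*0²)² = -113 + 2025*(1 + 45 - 1*0)² = -113 + 2025*(1 + 45 + 0)² = -113 + 2025*46² = -113 + 2025*2116 = -113 + 4284900 = 4284787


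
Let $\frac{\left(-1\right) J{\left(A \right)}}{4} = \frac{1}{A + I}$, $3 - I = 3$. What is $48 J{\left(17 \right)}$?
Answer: $- \frac{192}{17} \approx -11.294$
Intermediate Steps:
$I = 0$ ($I = 3 - 3 = 0$)
$J{\left(A \right)} = - \frac{4}{A}$ ($J{\left(A \right)} = - \frac{4}{A + 0} = - \frac{4}{A}$)
$48 J{\left(17 \right)} = 48 \left(- \frac{4}{17}\right) = - \frac{192}{17}$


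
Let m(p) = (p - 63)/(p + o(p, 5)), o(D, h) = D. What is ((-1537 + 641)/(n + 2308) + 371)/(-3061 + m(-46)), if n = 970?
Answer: -55901132/461383417 ≈ -0.12116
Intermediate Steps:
m(p) = (-63 + p)/(2*p) (m(p) = (p - 63)/(p + p) = (-63 + p)/((2*p)) = (-63 + p)*(1/(2*p)) = (-63 + p)/(2*p))
((-1537 + 641)/(n + 2308) + 371)/(-3061 + m(-46)) = ((-1537 + 641)/(970 + 2308) + 371)/(-3061 + (½)*(-63 - 46)/(-46)) = (-896/3278 + 371)/(-3061 + (½)*(-1/46)*(-109)) = (-896*1/3278 + 371)/(-3061 + 109/92) = (-448/1639 + 371)/(-281503/92) = (607621/1639)*(-92/281503) = -55901132/461383417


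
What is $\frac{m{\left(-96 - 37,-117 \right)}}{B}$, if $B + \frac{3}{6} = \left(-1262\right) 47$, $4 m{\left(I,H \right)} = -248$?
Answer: $\frac{124}{118629} \approx 0.0010453$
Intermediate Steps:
$m{\left(I,H \right)} = -62$ ($m{\left(I,H \right)} = \frac{1}{4} \left(-248\right) = -62$)
$B = - \frac{118629}{2}$ ($B = - \frac{1}{2} - 59314 = - \frac{118629}{2} \approx -59315.0$)
$\frac{m{\left(-96 - 37,-117 \right)}}{B} = - \frac{62}{- \frac{118629}{2}} = \left(-62\right) \left(- \frac{2}{118629}\right) = \frac{124}{118629}$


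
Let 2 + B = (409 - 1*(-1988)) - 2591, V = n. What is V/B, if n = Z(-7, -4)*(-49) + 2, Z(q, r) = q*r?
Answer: 685/98 ≈ 6.9898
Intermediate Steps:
n = -1370 (n = -7*(-4)*(-49) + 2 = 28*(-49) + 2 = -1372 + 2 = -1370)
V = -1370
B = -196 (B = -2 + ((409 - 1*(-1988)) - 2591) = -2 + ((409 + 1988) - 2591) = -2 + (2397 - 2591) = -2 - 194 = -196)
V/B = -1370/(-196) = -1370*(-1/196) = 685/98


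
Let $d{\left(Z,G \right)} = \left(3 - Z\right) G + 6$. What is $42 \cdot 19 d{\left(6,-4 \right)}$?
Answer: $14364$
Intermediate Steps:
$d{\left(Z,G \right)} = 6 + G \left(3 - Z\right)$ ($d{\left(Z,G \right)} = G \left(3 - Z\right) + 6 = 6 + G \left(3 - Z\right)$)
$42 \cdot 19 d{\left(6,-4 \right)} = 42 \cdot 19 \left(6 + 3 \left(-4\right) - \left(-4\right) 6\right) = 798 \left(6 - 12 + 24\right) = 798 \cdot 18 = 14364$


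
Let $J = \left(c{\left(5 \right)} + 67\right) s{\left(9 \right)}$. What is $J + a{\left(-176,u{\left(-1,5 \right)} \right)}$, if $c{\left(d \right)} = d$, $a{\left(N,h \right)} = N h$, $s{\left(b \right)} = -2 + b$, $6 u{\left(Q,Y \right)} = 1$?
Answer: $\frac{1424}{3} \approx 474.67$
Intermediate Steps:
$u{\left(Q,Y \right)} = \frac{1}{6}$ ($u{\left(Q,Y \right)} = \frac{1}{6} \cdot 1 = \frac{1}{6}$)
$J = 504$ ($J = \left(5 + 67\right) \left(-2 + 9\right) = 72 \cdot 7 = 504$)
$J + a{\left(-176,u{\left(-1,5 \right)} \right)} = 504 - \frac{88}{3} = \frac{1424}{3}$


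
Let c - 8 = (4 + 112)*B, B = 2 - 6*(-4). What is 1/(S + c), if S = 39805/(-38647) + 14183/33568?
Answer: 1297302496/3922254704065 ≈ 0.00033075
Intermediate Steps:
B = 26 (B = 2 + 24 = 26)
S = -788043839/1297302496 (S = 39805*(-1/38647) + 14183*(1/33568) = -39805/38647 + 14183/33568 = -788043839/1297302496 ≈ -0.60745)
c = 3024 (c = 8 + (4 + 112)*26 = 8 + 116*26 = 8 + 3016 = 3024)
1/(S + c) = 1/(-788043839/1297302496 + 3024) = 1/(3922254704065/1297302496) = 1297302496/3922254704065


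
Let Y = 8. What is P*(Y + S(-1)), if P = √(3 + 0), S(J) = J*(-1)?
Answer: 9*√3 ≈ 15.588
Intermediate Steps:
S(J) = -J
P = √3 ≈ 1.7320
P*(Y + S(-1)) = √3*(8 - 1*(-1)) = √3*(8 + 1) = √3*9 = 9*√3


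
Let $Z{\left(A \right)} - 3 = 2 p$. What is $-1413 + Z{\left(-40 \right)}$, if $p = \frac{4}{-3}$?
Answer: $- \frac{4238}{3} \approx -1412.7$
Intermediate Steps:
$p = - \frac{4}{3}$ ($p = 4 \left(- \frac{1}{3}\right) = - \frac{4}{3} \approx -1.3333$)
$Z{\left(A \right)} = \frac{1}{3}$ ($Z{\left(A \right)} = 3 + 2 \left(- \frac{4}{3}\right) = 3 - \frac{8}{3} = \frac{1}{3}$)
$-1413 + Z{\left(-40 \right)} = -1413 + \frac{1}{3} = - \frac{4238}{3}$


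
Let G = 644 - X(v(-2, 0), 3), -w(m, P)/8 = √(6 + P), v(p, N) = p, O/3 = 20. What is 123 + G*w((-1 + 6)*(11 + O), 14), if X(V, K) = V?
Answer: 123 - 10336*√5 ≈ -22989.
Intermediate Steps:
O = 60 (O = 3*20 = 60)
w(m, P) = -8*√(6 + P)
G = 646 (G = 644 - 1*(-2) = 644 + 2 = 646)
123 + G*w((-1 + 6)*(11 + O), 14) = 123 + 646*(-8*√(6 + 14)) = 123 + 646*(-16*√5) = 123 - 10336*√5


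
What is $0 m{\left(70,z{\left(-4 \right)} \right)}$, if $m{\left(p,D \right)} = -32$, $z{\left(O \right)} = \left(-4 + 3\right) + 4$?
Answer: $0$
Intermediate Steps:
$z{\left(O \right)} = 3$ ($z{\left(O \right)} = -1 + 4 = 3$)
$0 m{\left(70,z{\left(-4 \right)} \right)} = 0 \left(-32\right) = 0$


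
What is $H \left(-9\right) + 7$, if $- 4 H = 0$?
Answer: $7$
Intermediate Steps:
$H = 0$ ($H = \left(- \frac{1}{4}\right) 0 = 0$)
$H \left(-9\right) + 7 = 0 \left(-9\right) + 7 = 0 + 7 = 7$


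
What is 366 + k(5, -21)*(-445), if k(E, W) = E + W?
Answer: 7486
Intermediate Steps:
366 + k(5, -21)*(-445) = 366 + (5 - 21)*(-445) = 366 - 16*(-445) = 366 + 7120 = 7486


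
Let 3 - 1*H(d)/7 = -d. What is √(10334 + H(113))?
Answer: √11146 ≈ 105.57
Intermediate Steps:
H(d) = 21 + 7*d (H(d) = 21 - (-7)*d = 21 + 7*d)
√(10334 + H(113)) = √(10334 + (21 + 7*113)) = √(10334 + (21 + 791)) = √(10334 + 812) = √11146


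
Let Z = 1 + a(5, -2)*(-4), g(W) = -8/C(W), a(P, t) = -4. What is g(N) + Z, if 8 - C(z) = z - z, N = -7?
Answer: 16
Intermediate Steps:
C(z) = 8 (C(z) = 8 - (z - z) = 8 - 1*0 = 8 + 0 = 8)
g(W) = -1 (g(W) = -8/8 = -8*⅛ = -1)
Z = 17 (Z = 1 - 4*(-4) = 1 + 16 = 17)
g(N) + Z = -1 + 17 = 16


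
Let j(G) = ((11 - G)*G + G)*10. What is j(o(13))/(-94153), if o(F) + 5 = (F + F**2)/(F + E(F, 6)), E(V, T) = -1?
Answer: -3355/1694754 ≈ -0.0019796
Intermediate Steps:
o(F) = -5 + (F + F**2)/(-1 + F) (o(F) = -5 + (F + F**2)/(F - 1) = -5 + (F + F**2)/(-1 + F))
j(G) = 10*G + 10*G*(11 - G) (j(G) = (G*(11 - G) + G)*10 = (G + G*(11 - G))*10 = 10*G + 10*G*(11 - G))
j(o(13))/(-94153) = (10*((5 + 13**2 - 4*13)/(-1 + 13))*(12 - (5 + 13**2 - 4*13)/(-1 + 13)))/(-94153) = (10*((5 + 169 - 52)/12)*(12 - (5 + 169 - 52)/12))*(-1/94153) = (10*((1/12)*122)*(12 - 122/12))*(-1/94153) = (10*(61/6)*(12 - 1*61/6))*(-1/94153) = (10*(61/6)*(12 - 61/6))*(-1/94153) = (10*(61/6)*(11/6))*(-1/94153) = (3355/18)*(-1/94153) = -3355/1694754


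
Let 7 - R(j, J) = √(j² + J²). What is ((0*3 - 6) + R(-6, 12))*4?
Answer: 4 - 24*√5 ≈ -49.666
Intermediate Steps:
R(j, J) = 7 - √(J² + j²) (R(j, J) = 7 - √(j² + J²) = 7 - √(J² + j²))
((0*3 - 6) + R(-6, 12))*4 = ((0*3 - 6) + (7 - √(12² + (-6)²)))*4 = ((0 - 6) + (7 - √(144 + 36)))*4 = (-6 + (7 - √180))*4 = (-6 + (7 - 6*√5))*4 = (1 - 6*√5)*4 = 4 - 24*√5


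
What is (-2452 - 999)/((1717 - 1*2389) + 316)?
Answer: 3451/356 ≈ 9.6938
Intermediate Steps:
(-2452 - 999)/((1717 - 1*2389) + 316) = -3451/((1717 - 2389) + 316) = -3451/(-672 + 316) = -3451/(-356) = -3451*(-1/356) = 3451/356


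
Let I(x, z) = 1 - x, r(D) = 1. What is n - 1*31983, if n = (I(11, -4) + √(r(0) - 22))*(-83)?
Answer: -31153 - 83*I*√21 ≈ -31153.0 - 380.35*I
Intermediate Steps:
n = 830 - 83*I*√21 (n = ((1 - 1*11) + √(1 - 22))*(-83) = ((1 - 11) + √(-21))*(-83) = (-10 + I*√21)*(-83) = 830 - 83*I*√21 ≈ 830.0 - 380.35*I)
n - 1*31983 = (830 - 83*I*√21) - 1*31983 = (830 - 83*I*√21) - 31983 = -31153 - 83*I*√21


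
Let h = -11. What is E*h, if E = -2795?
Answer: 30745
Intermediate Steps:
E*h = -2795*(-11) = 30745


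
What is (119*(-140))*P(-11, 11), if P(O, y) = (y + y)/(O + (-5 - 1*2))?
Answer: 183260/9 ≈ 20362.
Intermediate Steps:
P(O, y) = 2*y/(-7 + O) (P(O, y) = (2*y)/(O + (-5 - 2)) = (2*y)/(O - 7) = (2*y)/(-7 + O) = 2*y/(-7 + O))
(119*(-140))*P(-11, 11) = (119*(-140))*(2*11/(-7 - 11)) = -33320*11/(-18) = -33320*11*(-1)/18 = -16660*(-11/9) = 183260/9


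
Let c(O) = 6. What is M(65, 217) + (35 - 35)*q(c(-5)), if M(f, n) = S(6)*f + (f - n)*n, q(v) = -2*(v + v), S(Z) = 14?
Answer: -32074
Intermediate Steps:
q(v) = -4*v
M(f, n) = 14*f + n*(f - n) (M(f, n) = 14*f + (f - n)*n = 14*f + n*(f - n))
M(65, 217) + (35 - 35)*q(c(-5)) = (-1*217**2 + 14*65 + 65*217) + (35 - 35)*(-4*6) = (-1*47089 + 910 + 14105) + 0*(-24) = (-47089 + 910 + 14105) + 0 = -32074 + 0 = -32074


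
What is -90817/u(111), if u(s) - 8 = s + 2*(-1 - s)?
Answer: 90817/105 ≈ 864.92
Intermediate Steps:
u(s) = 6 - s (u(s) = 8 + (s + 2*(-1 - s)) = 8 + (s + (-2 - 2*s)) = 8 + (-2 - s) = 6 - s)
-90817/u(111) = -90817/(6 - 1*111) = -90817/(6 - 111) = -90817/(-105) = -90817*(-1/105) = 90817/105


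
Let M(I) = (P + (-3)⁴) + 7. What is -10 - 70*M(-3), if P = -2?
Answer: -6030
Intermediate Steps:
M(I) = 86 (M(I) = (-2 + (-3)⁴) + 7 = (-2 + 81) + 7 = 79 + 7 = 86)
-10 - 70*M(-3) = -10 - 70*86 = -10 - 6020 = -6030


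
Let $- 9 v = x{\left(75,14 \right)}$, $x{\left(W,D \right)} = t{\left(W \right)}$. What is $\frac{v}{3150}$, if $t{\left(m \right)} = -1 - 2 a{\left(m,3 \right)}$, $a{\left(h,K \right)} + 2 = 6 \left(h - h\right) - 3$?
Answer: $- \frac{1}{3150} \approx -0.00031746$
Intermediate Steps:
$a{\left(h,K \right)} = -5$ ($a{\left(h,K \right)} = -2 + \left(6 \left(h - h\right) - 3\right) = -2 + \left(6 \cdot 0 - 3\right) = -2 + \left(0 - 3\right) = -2 - 3 = -5$)
$t{\left(m \right)} = 9$ ($t{\left(m \right)} = -1 - -10 = -1 + 10 = 9$)
$x{\left(W,D \right)} = 9$
$v = -1$ ($v = \left(- \frac{1}{9}\right) 9 = -1$)
$\frac{v}{3150} = - \frac{1}{3150}$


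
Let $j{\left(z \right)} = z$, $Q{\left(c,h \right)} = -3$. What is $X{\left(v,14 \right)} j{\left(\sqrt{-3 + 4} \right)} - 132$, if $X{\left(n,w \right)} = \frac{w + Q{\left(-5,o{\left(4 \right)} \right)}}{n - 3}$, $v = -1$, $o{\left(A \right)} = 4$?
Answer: $- \frac{539}{4} \approx -134.75$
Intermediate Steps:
$X{\left(n,w \right)} = \frac{-3 + w}{-3 + n}$ ($X{\left(n,w \right)} = \frac{w - 3}{n - 3} = \frac{-3 + w}{-3 + n}$)
$X{\left(v,14 \right)} j{\left(\sqrt{-3 + 4} \right)} - 132 = \frac{-3 + 14}{-3 - 1} \sqrt{-3 + 4} - 132 = \frac{1}{-4} \cdot 11 \sqrt{1} - 132 = \left(- \frac{1}{4}\right) 11 \cdot 1 - 132 = \left(- \frac{11}{4}\right) 1 - 132 = - \frac{11}{4} - 132 = - \frac{539}{4}$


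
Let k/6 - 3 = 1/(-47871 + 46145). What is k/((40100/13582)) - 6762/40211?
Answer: 4124091325131/695776964650 ≈ 5.9273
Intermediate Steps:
k = 15531/863 (k = 18 + 6/(-47871 + 46145) = 18 + 6/(-1726) = 18 + 6*(-1/1726) = 18 - 3/863 = 15531/863 ≈ 17.997)
k/((40100/13582)) - 6762/40211 = 15531/(863*((40100/13582))) - 6762/40211 = 15531/(863*((40100*(1/13582)))) - 6762*1/40211 = 15531/(863*(20050/6791)) - 6762/40211 = (15531/863)*(6791/20050) - 6762/40211 = 105471021/17303150 - 6762/40211 = 4124091325131/695776964650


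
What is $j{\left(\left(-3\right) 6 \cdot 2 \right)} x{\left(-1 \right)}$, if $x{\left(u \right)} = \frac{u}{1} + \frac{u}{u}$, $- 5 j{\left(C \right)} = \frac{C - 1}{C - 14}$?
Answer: $0$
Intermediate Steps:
$j{\left(C \right)} = - \frac{-1 + C}{5 \left(-14 + C\right)}$ ($j{\left(C \right)} = - \frac{\left(C - 1\right) \frac{1}{C - 14}}{5} = - \frac{\left(-1 + C\right) \frac{1}{-14 + C}}{5} = - \frac{\frac{1}{-14 + C} \left(-1 + C\right)}{5} = - \frac{-1 + C}{5 \left(-14 + C\right)}$)
$x{\left(u \right)} = 1 + u$ ($x{\left(u \right)} = u 1 + 1 = u + 1 = 1 + u$)
$j{\left(\left(-3\right) 6 \cdot 2 \right)} x{\left(-1 \right)} = \frac{1 - \left(-3\right) 6 \cdot 2}{5 \left(-14 + \left(-3\right) 6 \cdot 2\right)} \left(1 - 1\right) = \frac{1 - \left(-18\right) 2}{5 \left(-14 - 36\right)} 0 = \frac{1 - -36}{5 \left(-14 - 36\right)} 0 = \frac{1 + 36}{5 \left(-50\right)} 0 = \frac{1}{5} \left(- \frac{1}{50}\right) 37 \cdot 0 = \left(- \frac{37}{250}\right) 0 = 0$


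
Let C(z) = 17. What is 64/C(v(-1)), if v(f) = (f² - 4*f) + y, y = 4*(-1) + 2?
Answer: 64/17 ≈ 3.7647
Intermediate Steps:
y = -2 (y = -4 + 2 = -2)
v(f) = -2 + f² - 4*f (v(f) = (f² - 4*f) - 2 = -2 + f² - 4*f)
64/C(v(-1)) = 64/17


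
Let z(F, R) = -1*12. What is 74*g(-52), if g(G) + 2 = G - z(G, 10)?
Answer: -3108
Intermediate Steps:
z(F, R) = -12
g(G) = 10 + G (g(G) = -2 + (G - 1*(-12)) = -2 + (G + 12) = -2 + (12 + G) = 10 + G)
74*g(-52) = 74*(10 - 52) = 74*(-42) = -3108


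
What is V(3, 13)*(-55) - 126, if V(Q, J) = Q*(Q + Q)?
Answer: -1116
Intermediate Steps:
V(Q, J) = 2*Q² (V(Q, J) = Q*(2*Q) = 2*Q²)
V(3, 13)*(-55) - 126 = (2*3²)*(-55) - 126 = (2*9)*(-55) - 126 = 18*(-55) - 126 = -990 - 126 = -1116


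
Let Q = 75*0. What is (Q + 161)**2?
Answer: 25921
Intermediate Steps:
Q = 0
(Q + 161)**2 = (0 + 161)**2 = 161**2 = 25921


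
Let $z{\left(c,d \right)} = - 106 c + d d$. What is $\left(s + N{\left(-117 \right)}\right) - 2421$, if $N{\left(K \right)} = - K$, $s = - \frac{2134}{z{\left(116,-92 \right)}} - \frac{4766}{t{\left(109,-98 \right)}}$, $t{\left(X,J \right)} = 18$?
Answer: $- \frac{44286401}{17244} \approx -2568.2$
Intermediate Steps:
$z{\left(c,d \right)} = d^{2} - 106 c$ ($z{\left(c,d \right)} = - 106 c + d^{2} = d^{2} - 106 c$)
$s = - \frac{4556225}{17244}$ ($s = - \frac{2134}{\left(-92\right)^{2} - 12296} - \frac{4766}{18} = - \frac{2134}{8464 - 12296} - \frac{2383}{9} = - \frac{2134}{-3832} - \frac{2383}{9} = \left(-2134\right) \left(- \frac{1}{3832}\right) - \frac{2383}{9} = \frac{1067}{1916} - \frac{2383}{9} = - \frac{4556225}{17244} \approx -264.22$)
$\left(s + N{\left(-117 \right)}\right) - 2421 = \left(- \frac{4556225}{17244} - -117\right) - 2421 = \left(- \frac{4556225}{17244} + 117\right) - 2421 = - \frac{2538677}{17244} - 2421 = - \frac{44286401}{17244}$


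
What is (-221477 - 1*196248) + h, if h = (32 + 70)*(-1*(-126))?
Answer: -404873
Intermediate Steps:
h = 12852 (h = 102*126 = 12852)
(-221477 - 1*196248) + h = (-221477 - 1*196248) + 12852 = (-221477 - 196248) + 12852 = -417725 + 12852 = -404873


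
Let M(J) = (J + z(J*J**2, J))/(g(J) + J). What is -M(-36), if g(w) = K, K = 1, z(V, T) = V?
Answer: -46692/35 ≈ -1334.1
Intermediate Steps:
g(w) = 1
M(J) = (J + J**3)/(1 + J) (M(J) = (J + J*J**2)/(1 + J) = (J + J**3)/(1 + J))
-M(-36) = -(-36 + (-36)**3)/(1 - 36) = -(-36 - 46656)/(-35) = -(-1)*(-46692)/35 = -1*46692/35 = -46692/35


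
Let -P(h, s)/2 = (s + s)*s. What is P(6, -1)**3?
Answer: -64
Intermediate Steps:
P(h, s) = -4*s**2 (P(h, s) = -2*(s + s)*s = -2*2*s*s = -4*s**2)
P(6, -1)**3 = (-4*(-1)**2)**3 = (-4*1)**3 = (-4)**3 = -64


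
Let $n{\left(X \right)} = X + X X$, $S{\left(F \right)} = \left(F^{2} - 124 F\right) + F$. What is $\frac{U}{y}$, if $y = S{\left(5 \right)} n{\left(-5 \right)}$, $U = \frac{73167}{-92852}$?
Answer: $\frac{73167}{1095653600} \approx 6.6779 \cdot 10^{-5}$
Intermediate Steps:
$U = - \frac{73167}{92852}$ ($U = 73167 \left(- \frac{1}{92852}\right) = - \frac{73167}{92852} \approx -0.788$)
$S{\left(F \right)} = F^{2} - 123 F$
$n{\left(X \right)} = X + X^{2}$
$y = -11800$ ($y = 5 \left(-123 + 5\right) \left(- 5 \left(1 - 5\right)\right) = 5 \left(-118\right) \left(\left(-5\right) \left(-4\right)\right) = \left(-590\right) 20 = -11800$)
$\frac{U}{y} = - \frac{73167}{92852 \left(-11800\right)} = \left(- \frac{73167}{92852}\right) \left(- \frac{1}{11800}\right) = \frac{73167}{1095653600}$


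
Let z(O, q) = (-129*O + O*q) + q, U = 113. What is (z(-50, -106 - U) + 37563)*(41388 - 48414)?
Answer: -384631344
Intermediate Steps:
z(O, q) = q - 129*O + O*q
(z(-50, -106 - U) + 37563)*(41388 - 48414) = (((-106 - 1*113) - 129*(-50) - 50*(-106 - 1*113)) + 37563)*(41388 - 48414) = (((-106 - 113) + 6450 - 50*(-106 - 113)) + 37563)*(-7026) = ((-219 + 6450 - 50*(-219)) + 37563)*(-7026) = ((-219 + 6450 + 10950) + 37563)*(-7026) = (17181 + 37563)*(-7026) = 54744*(-7026) = -384631344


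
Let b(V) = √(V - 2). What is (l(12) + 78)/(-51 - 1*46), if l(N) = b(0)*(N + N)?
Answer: -78/97 - 24*I*√2/97 ≈ -0.80412 - 0.34991*I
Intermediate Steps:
b(V) = √(-2 + V)
l(N) = 2*I*N*√2 (l(N) = √(-2 + 0)*(N + N) = √(-2)*(2*N) = (I*√2)*(2*N) = 2*I*N*√2)
(l(12) + 78)/(-51 - 1*46) = (2*I*12*√2 + 78)/(-51 - 1*46) = (24*I*√2 + 78)/(-51 - 46) = (78 + 24*I*√2)/(-97) = (78 + 24*I*√2)*(-1/97) = -78/97 - 24*I*√2/97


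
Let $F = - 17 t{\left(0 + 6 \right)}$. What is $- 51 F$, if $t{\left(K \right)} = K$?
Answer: $5202$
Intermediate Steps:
$F = -102$ ($F = - 17 \left(0 + 6\right) = \left(-17\right) 6 = -102$)
$- 51 F = \left(-51\right) \left(-102\right) = 5202$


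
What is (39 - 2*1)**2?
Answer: 1369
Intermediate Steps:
(39 - 2*1)**2 = (39 - 2)**2 = 37**2 = 1369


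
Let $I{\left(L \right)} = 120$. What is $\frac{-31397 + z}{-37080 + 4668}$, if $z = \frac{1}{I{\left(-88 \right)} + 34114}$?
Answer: $\frac{1074844897}{1109592408} \approx 0.96868$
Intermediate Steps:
$z = \frac{1}{34234}$ ($z = \frac{1}{120 + 34114} = \frac{1}{34234} \approx 2.9211 \cdot 10^{-5}$)
$\frac{-31397 + z}{-37080 + 4668} = \frac{-31397 + \frac{1}{34234}}{-37080 + 4668} = - \frac{1074844897}{34234 \left(-32412\right)} = \left(- \frac{1074844897}{34234}\right) \left(- \frac{1}{32412}\right) = \frac{1074844897}{1109592408}$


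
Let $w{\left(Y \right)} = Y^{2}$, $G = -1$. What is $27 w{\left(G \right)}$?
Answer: $27$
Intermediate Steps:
$27 w{\left(G \right)} = 27 \left(-1\right)^{2} = 27 \cdot 1 = 27$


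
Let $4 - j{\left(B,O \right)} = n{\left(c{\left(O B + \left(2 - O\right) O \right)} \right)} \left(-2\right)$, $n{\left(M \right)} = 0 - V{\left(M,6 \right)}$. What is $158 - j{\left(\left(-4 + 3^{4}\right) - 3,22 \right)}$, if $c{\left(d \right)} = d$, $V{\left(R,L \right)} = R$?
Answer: $2530$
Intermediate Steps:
$n{\left(M \right)} = - M$ ($n{\left(M \right)} = 0 - M = - M$)
$j{\left(B,O \right)} = 4 - 2 B O - 2 O \left(2 - O\right)$ ($j{\left(B,O \right)} = 4 - - (O B + \left(2 - O\right) O) \left(-2\right) = 4 - - (B O + O \left(2 - O\right)) \left(-2\right) = 4 - \left(- B O - O \left(2 - O\right)\right) \left(-2\right) = 4 - \left(2 B O + 2 O \left(2 - O\right)\right) = 4 - 2 B O - 2 O \left(2 - O\right)$)
$158 - j{\left(\left(-4 + 3^{4}\right) - 3,22 \right)} = 158 - \left(4 - 44 \left(2 - \left(7 - 81\right) - 22\right)\right) = 158 - \left(4 - 44 \left(2 + \left(\left(-4 + 81\right) - 3\right) - 22\right)\right) = 158 - \left(4 - 44 \left(2 + \left(77 - 3\right) - 22\right)\right) = 158 - \left(4 - 44 \left(2 + 74 - 22\right)\right) = 158 - \left(4 - 44 \cdot 54\right) = 158 - \left(4 - 2376\right) = 158 - -2372 = 158 + 2372 = 2530$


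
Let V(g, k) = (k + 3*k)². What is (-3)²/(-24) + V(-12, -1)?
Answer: 125/8 ≈ 15.625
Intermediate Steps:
V(g, k) = 16*k² (V(g, k) = (4*k)² = 16*k²)
(-3)²/(-24) + V(-12, -1) = (-3)²/(-24) + 16*(-1)² = 9*(-1/24) + 16*1 = -3/8 + 16 = 125/8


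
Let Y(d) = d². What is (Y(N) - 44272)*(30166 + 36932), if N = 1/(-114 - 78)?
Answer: -18251136947281/6144 ≈ -2.9706e+9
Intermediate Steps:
N = -1/192 (N = 1/(-192) = -1/192 ≈ -0.0052083)
(Y(N) - 44272)*(30166 + 36932) = ((-1/192)² - 44272)*(30166 + 36932) = (1/36864 - 44272)*67098 = -1632043007/36864*67098 = -18251136947281/6144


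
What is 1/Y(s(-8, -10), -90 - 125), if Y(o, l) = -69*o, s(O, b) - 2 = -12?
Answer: 1/690 ≈ 0.0014493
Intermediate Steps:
s(O, b) = -10 (s(O, b) = 2 - 12 = -10)
1/Y(s(-8, -10), -90 - 125) = 1/(-69*(-10)) = 1/690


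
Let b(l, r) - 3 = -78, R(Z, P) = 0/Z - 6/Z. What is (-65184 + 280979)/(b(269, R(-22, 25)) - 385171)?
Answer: -215795/385246 ≈ -0.56015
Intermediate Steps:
R(Z, P) = -6/Z (R(Z, P) = 0 - 6/Z = -6/Z)
b(l, r) = -75 (b(l, r) = 3 - 78 = -75)
(-65184 + 280979)/(b(269, R(-22, 25)) - 385171) = (-65184 + 280979)/(-75 - 385171) = 215795/(-385246) = 215795*(-1/385246) = -215795/385246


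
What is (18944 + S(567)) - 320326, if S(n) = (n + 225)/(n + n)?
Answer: -18987022/63 ≈ -3.0138e+5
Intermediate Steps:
S(n) = (225 + n)/(2*n) (S(n) = (225 + n)/((2*n)) = (225 + n)*(1/(2*n)) = (225 + n)/(2*n))
(18944 + S(567)) - 320326 = (18944 + (1/2)*(225 + 567)/567) - 320326 = (18944 + (1/2)*(1/567)*792) - 320326 = (18944 + 44/63) - 320326 = 1193516/63 - 320326 = -18987022/63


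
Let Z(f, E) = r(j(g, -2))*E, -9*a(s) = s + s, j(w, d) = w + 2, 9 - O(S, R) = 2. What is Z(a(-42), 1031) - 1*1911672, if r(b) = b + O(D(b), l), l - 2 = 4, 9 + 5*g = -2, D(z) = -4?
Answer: -9523306/5 ≈ -1.9047e+6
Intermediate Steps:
g = -11/5 (g = -9/5 + (⅕)*(-2) = -9/5 - ⅖ = -11/5 ≈ -2.2000)
l = 6 (l = 2 + 4 = 6)
O(S, R) = 7 (O(S, R) = 9 - 1*2 = 9 - 2 = 7)
j(w, d) = 2 + w
a(s) = -2*s/9 (a(s) = -(s + s)/9 = -2*s/9)
r(b) = 7 + b (r(b) = b + 7 = 7 + b)
Z(f, E) = 34*E/5 (Z(f, E) = (7 + (2 - 11/5))*E = (7 - ⅕)*E = 34*E/5)
Z(a(-42), 1031) - 1*1911672 = (34/5)*1031 - 1*1911672 = 35054/5 - 1911672 = -9523306/5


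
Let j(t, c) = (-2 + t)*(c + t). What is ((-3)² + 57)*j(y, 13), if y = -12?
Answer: -924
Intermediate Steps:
((-3)² + 57)*j(y, 13) = ((-3)² + 57)*((-12)² - 2*13 - 2*(-12) + 13*(-12)) = (9 + 57)*(144 - 26 + 24 - 156) = 66*(-14) = -924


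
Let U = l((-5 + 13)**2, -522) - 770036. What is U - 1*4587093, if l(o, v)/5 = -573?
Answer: -5359994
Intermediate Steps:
l(o, v) = -2865 (l(o, v) = 5*(-573) = -2865)
U = -772901 (U = -2865 - 770036 = -772901)
U - 1*4587093 = -772901 - 1*4587093 = -772901 - 4587093 = -5359994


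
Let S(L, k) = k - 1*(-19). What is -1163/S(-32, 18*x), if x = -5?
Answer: 1163/71 ≈ 16.380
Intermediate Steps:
S(L, k) = 19 + k (S(L, k) = k + 19 = 19 + k)
-1163/S(-32, 18*x) = -1163/(19 + 18*(-5)) = -1163/(19 - 90) = -1163/(-71) = -1163*(-1/71) = 1163/71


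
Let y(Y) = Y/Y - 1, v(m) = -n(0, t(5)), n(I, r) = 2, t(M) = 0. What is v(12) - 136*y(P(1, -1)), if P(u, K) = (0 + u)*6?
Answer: -2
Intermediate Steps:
v(m) = -2 (v(m) = -1*2 = -2)
P(u, K) = 6*u (P(u, K) = u*6 = 6*u)
y(Y) = 0 (y(Y) = 1 - 1 = 0)
v(12) - 136*y(P(1, -1)) = -2 - 136*0 = -2 + 0 = -2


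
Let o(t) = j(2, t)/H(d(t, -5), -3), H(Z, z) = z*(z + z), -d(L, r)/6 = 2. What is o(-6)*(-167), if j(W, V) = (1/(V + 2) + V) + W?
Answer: 2839/72 ≈ 39.431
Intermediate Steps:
d(L, r) = -12 (d(L, r) = -6*2 = -12)
H(Z, z) = 2*z² (H(Z, z) = z*(2*z) = 2*z²)
j(W, V) = V + W + 1/(2 + V) (j(W, V) = (1/(2 + V) + V) + W = (V + 1/(2 + V)) + W = V + W + 1/(2 + V))
o(t) = (5 + t² + 4*t)/(18*(2 + t)) (o(t) = ((1 + t² + 2*t + 2*2 + t*2)/(2 + t))/((2*(-3)²)) = ((1 + t² + 2*t + 4 + 2*t)/(2 + t))/((2*9)) = ((5 + t² + 4*t)/(2 + t))/18 = ((5 + t² + 4*t)/(2 + t))*(1/18) = (5 + t² + 4*t)/(18*(2 + t)))
o(-6)*(-167) = ((5 + (-6)² + 4*(-6))/(18*(2 - 6)))*(-167) = ((1/18)*(5 + 36 - 24)/(-4))*(-167) = ((1/18)*(-¼)*17)*(-167) = -17/72*(-167) = 2839/72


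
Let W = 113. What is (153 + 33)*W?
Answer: 21018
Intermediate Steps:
(153 + 33)*W = (153 + 33)*113 = 186*113 = 21018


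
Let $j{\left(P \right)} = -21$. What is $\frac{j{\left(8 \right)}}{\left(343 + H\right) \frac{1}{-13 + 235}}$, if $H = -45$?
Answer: $- \frac{2331}{149} \approx -15.644$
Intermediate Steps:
$\frac{j{\left(8 \right)}}{\left(343 + H\right) \frac{1}{-13 + 235}} = - \frac{21}{\left(343 - 45\right) \frac{1}{-13 + 235}} = - \frac{21}{298 \cdot \frac{1}{222}} = - \frac{21}{\frac{149}{111}} = \left(-21\right) \frac{111}{149} = - \frac{2331}{149}$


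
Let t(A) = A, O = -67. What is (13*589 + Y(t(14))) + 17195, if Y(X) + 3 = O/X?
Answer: 347819/14 ≈ 24844.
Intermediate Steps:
Y(X) = -3 - 67/X
(13*589 + Y(t(14))) + 17195 = (13*589 + (-3 - 67/14)) + 17195 = (7657 + (-3 - 67*1/14)) + 17195 = (7657 + (-3 - 67/14)) + 17195 = (7657 - 109/14) + 17195 = 107089/14 + 17195 = 347819/14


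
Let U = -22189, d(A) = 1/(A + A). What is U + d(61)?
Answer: -2707057/122 ≈ -22189.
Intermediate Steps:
d(A) = 1/(2*A)
U + d(61) = -22189 + (½)/61 = -22189 + (½)*(1/61) = -22189 + 1/122 = -2707057/122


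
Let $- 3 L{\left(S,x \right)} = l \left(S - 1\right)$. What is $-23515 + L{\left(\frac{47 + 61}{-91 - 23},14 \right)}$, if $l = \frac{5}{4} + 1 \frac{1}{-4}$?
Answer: $- \frac{1340318}{57} \approx -23514.0$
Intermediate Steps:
$l = 1$ ($l = 5 \cdot \frac{1}{4} + 1 \left(- \frac{1}{4}\right) = \frac{5}{4} - \frac{1}{4} = 1$)
$L{\left(S,x \right)} = \frac{1}{3} - \frac{S}{3}$ ($L{\left(S,x \right)} = - \frac{1 \left(S - 1\right)}{3} = - \frac{1 \left(-1 + S\right)}{3} = - \frac{-1 + S}{3} = \frac{1}{3} - \frac{S}{3}$)
$-23515 + L{\left(\frac{47 + 61}{-91 - 23},14 \right)} = -23515 + \left(\frac{1}{3} - \frac{\left(47 + 61\right) \frac{1}{-91 - 23}}{3}\right) = -23515 + \left(\frac{1}{3} - \frac{108 \frac{1}{-114}}{3}\right) = -23515 + \left(\frac{1}{3} - \frac{108 \left(- \frac{1}{114}\right)}{3}\right) = -23515 + \left(\frac{1}{3} - - \frac{6}{19}\right) = -23515 + \left(\frac{1}{3} + \frac{6}{19}\right) = -23515 + \frac{37}{57} = - \frac{1340318}{57}$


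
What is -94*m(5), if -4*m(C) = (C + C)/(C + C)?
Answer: 47/2 ≈ 23.500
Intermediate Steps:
m(C) = -1/4 (m(C) = -(C + C)/(4*(C + C)) = -2*C/(4*(2*C)) = -2*C*1/(2*C)/4 = -1/4*1 = -1/4)
-94*m(5) = -94*(-1/4) = 47/2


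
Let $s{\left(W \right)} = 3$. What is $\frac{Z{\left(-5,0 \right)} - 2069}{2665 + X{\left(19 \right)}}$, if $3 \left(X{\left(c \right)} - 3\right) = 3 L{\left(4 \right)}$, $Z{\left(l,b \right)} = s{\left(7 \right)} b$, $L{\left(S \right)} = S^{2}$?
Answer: $- \frac{2069}{2684} \approx -0.77086$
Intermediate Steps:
$Z{\left(l,b \right)} = 3 b$
$X{\left(c \right)} = 19$ ($X{\left(c \right)} = 3 + \frac{3 \cdot 4^{2}}{3} = 3 + \frac{3 \cdot 16}{3} = 3 + \frac{1}{3} \cdot 48 = 3 + 16 = 19$)
$\frac{Z{\left(-5,0 \right)} - 2069}{2665 + X{\left(19 \right)}} = \frac{3 \cdot 0 - 2069}{2665 + 19} = \frac{0 - 2069}{2684} = \left(-2069\right) \frac{1}{2684} = - \frac{2069}{2684}$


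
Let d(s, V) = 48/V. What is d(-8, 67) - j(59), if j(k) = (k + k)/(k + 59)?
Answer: -19/67 ≈ -0.28358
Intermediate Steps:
j(k) = 2*k/(59 + k) (j(k) = (2*k)/(59 + k) = 2*k/(59 + k))
d(-8, 67) - j(59) = 48/67 - 2*59/(59 + 59) = 48*(1/67) - 2*59/118 = 48/67 - 2*59/118 = 48/67 - 1*1 = 48/67 - 1 = -19/67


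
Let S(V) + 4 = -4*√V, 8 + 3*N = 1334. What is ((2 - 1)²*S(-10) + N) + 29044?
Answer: 29482 - 4*I*√10 ≈ 29482.0 - 12.649*I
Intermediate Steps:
N = 442 (N = -8/3 + (⅓)*1334 = -8/3 + 1334/3 = 442)
S(V) = -4 - 4*√V
((2 - 1)²*S(-10) + N) + 29044 = ((2 - 1)²*(-4 - 4*I*√10) + 442) + 29044 = (1²*(-4 - 4*I*√10) + 442) + 29044 = (1*(-4 - 4*I*√10) + 442) + 29044 = ((-4 - 4*I*√10) + 442) + 29044 = (438 - 4*I*√10) + 29044 = 29482 - 4*I*√10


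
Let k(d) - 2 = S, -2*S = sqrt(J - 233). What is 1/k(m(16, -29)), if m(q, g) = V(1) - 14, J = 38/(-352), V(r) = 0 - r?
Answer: 1408/43843 + 8*I*sqrt(451297)/43843 ≈ 0.032115 + 0.12258*I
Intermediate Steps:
V(r) = -r
J = -19/176 (J = 38*(-1/352) = -19/176 ≈ -0.10795)
m(q, g) = -15 (m(q, g) = -1*1 - 14 = -1 - 14 = -15)
S = -I*sqrt(451297)/88 (S = -sqrt(-19/176 - 233)/2 = -I*sqrt(451297)/88 ≈ -7.6339*I)
k(d) = 2 - I*sqrt(451297)/88
1/k(m(16, -29)) = 1/(2 - I*sqrt(451297)/88)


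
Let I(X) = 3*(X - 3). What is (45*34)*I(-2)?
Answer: -22950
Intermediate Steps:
I(X) = -9 + 3*X (I(X) = 3*(-3 + X) = -9 + 3*X)
(45*34)*I(-2) = (45*34)*(-9 + 3*(-2)) = 1530*(-9 - 6) = 1530*(-15) = -22950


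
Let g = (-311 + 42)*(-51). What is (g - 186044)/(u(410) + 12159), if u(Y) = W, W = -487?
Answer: -172325/11672 ≈ -14.764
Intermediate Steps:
g = 13719 (g = -269*(-51) = 13719)
u(Y) = -487
(g - 186044)/(u(410) + 12159) = (13719 - 186044)/(-487 + 12159) = -172325/11672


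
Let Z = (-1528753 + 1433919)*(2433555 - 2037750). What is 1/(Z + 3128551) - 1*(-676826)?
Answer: 25403068508612493/37532642819 ≈ 6.7683e+5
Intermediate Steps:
Z = -37535771370 (Z = -94834*395805 = -37535771370)
1/(Z + 3128551) - 1*(-676826) = 1/(-37535771370 + 3128551) - 1*(-676826) = 1/(-37532642819) + 676826 = -1/37532642819 + 676826 = 25403068508612493/37532642819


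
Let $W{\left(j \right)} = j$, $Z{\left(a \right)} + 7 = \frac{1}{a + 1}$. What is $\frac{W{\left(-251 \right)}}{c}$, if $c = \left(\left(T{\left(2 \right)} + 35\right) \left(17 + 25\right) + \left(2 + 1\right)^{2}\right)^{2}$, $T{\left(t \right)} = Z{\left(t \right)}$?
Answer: $- \frac{251}{1437601} \approx -0.0001746$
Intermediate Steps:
$Z{\left(a \right)} = -7 + \frac{1}{1 + a}$ ($Z{\left(a \right)} = -7 + \frac{1}{a + 1} = -7 + \frac{1}{1 + a}$)
$T{\left(t \right)} = \frac{-6 - 7 t}{1 + t}$
$c = 1437601$ ($c = \left(\left(\frac{-6 - 14}{1 + 2} + 35\right) \left(17 + 25\right) + \left(2 + 1\right)^{2}\right)^{2} = \left(\left(\frac{-6 - 14}{3} + 35\right) 42 + 3^{2}\right)^{2} = \left(\left(\frac{1}{3} \left(-20\right) + 35\right) 42 + 9\right)^{2} = \left(\left(- \frac{20}{3} + 35\right) 42 + 9\right)^{2} = \left(\frac{85}{3} \cdot 42 + 9\right)^{2} = \left(1190 + 9\right)^{2} = 1199^{2} = 1437601$)
$\frac{W{\left(-251 \right)}}{c} = - \frac{251}{1437601}$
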